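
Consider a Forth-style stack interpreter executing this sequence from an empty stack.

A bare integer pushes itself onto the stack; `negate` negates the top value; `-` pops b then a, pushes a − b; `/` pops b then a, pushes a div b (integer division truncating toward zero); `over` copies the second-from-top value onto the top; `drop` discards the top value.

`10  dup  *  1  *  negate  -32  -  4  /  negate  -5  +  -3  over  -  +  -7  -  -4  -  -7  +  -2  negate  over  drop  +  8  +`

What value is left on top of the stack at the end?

11

10     -> 10
dup    -> 10 10
*      -> 100
1      -> 100 1
*      -> 100
negate -> -100
-32    -> -100 -32
-      -> -68
4      -> -68 4
/      -> -17
negate -> 17
-5     -> 17 -5
+      -> 12
-3     -> 12 -3
over   -> 12 -3 12
-      -> 12 -15
+      -> -3
-7     -> -3 -7
-      -> 4
-4     -> 4 -4
-      -> 8
-7     -> 8 -7
+      -> 1
-2     -> 1 -2
negate -> 1 2
over   -> 1 2 1
drop   -> 1 2
+      -> 3
8      -> 3 8
+      -> 11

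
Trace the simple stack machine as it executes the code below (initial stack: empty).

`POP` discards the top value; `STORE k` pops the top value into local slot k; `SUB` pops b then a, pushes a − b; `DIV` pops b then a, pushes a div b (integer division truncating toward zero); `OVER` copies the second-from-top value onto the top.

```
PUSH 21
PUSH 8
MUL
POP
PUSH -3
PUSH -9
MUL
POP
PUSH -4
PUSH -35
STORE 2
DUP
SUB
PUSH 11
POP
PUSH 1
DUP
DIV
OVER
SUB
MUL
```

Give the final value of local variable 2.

-35

PUSH 21   21
PUSH 8    21 8
MUL       168
POP       (empty)
PUSH -3   -3
PUSH -9   -3 -9
MUL       27
POP       (empty)
PUSH -4   -4
PUSH -35  -4 -35
STORE 2   -4
DUP       -4 -4
SUB       0
PUSH 11   0 11
POP       0
PUSH 1    0 1
DUP       0 1 1
DIV       0 1
OVER      0 1 0
SUB       0 1
MUL       0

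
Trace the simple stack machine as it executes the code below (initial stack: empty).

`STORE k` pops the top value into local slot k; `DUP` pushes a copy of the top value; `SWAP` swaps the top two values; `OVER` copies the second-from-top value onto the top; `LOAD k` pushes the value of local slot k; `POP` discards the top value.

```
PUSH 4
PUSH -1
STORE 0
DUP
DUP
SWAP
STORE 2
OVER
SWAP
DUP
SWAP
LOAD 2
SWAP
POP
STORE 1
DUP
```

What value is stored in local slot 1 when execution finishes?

4

PUSH 4  : 4
PUSH -1 : 4 -1
STORE 0 : 4
DUP     : 4 4
DUP     : 4 4 4
SWAP    : 4 4 4
STORE 2 : 4 4
OVER    : 4 4 4
SWAP    : 4 4 4
DUP     : 4 4 4 4
SWAP    : 4 4 4 4
LOAD 2  : 4 4 4 4 4
SWAP    : 4 4 4 4 4
POP     : 4 4 4 4
STORE 1 : 4 4 4
DUP     : 4 4 4 4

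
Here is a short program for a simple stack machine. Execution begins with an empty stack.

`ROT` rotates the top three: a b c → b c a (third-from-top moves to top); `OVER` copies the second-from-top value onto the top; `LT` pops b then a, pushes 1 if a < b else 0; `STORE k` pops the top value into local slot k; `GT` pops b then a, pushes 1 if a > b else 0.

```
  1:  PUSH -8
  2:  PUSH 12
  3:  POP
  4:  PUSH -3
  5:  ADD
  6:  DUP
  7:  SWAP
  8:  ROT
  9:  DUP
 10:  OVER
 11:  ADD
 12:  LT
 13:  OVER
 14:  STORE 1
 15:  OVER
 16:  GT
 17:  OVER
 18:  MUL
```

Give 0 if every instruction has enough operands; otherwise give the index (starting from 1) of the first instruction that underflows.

PUSH -8 -> -8
PUSH 12 -> -8 12
POP     -> -8
PUSH -3 -> -8 -3
ADD     -> -11
DUP     -> -11 -11
SWAP    -> -11 -11
ROT  — needs 3 operands, stack has 2 → underflow

8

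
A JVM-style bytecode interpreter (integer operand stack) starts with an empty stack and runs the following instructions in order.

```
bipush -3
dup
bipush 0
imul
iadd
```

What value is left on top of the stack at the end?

-3

bipush -3  -3
dup        -3 -3
bipush 0   -3 -3 0
imul       -3 0
iadd       -3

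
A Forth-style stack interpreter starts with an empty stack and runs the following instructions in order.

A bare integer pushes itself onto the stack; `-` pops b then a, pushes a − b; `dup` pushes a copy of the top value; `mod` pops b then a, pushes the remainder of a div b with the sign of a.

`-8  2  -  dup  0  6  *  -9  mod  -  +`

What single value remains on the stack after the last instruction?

-20

-8  : [-8]
2   : [-8, 2]
-   : [-10]
dup : [-10, -10]
0   : [-10, -10, 0]
6   : [-10, -10, 0, 6]
*   : [-10, -10, 0]
-9  : [-10, -10, 0, -9]
mod : [-10, -10, 0]
-   : [-10, -10]
+   : [-20]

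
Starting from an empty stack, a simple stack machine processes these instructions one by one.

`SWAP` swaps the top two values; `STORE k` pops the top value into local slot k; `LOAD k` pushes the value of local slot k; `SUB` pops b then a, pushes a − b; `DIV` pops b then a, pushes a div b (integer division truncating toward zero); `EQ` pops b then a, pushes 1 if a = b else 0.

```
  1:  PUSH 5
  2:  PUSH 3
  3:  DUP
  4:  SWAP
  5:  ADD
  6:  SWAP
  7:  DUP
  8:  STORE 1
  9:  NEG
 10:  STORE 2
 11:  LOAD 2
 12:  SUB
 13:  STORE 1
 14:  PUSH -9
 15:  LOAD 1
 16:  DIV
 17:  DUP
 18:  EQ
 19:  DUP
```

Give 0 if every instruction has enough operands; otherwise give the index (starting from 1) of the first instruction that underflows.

PUSH 5  -> 5
PUSH 3  -> 5 3
DUP     -> 5 3 3
SWAP    -> 5 3 3
ADD     -> 5 6
SWAP    -> 6 5
DUP     -> 6 5 5
STORE 1 -> 6 5
NEG     -> 6 -5
STORE 2 -> 6
LOAD 2  -> 6 -5
SUB     -> 11
STORE 1 -> (empty)
PUSH -9 -> -9
LOAD 1  -> -9 11
DIV     -> 0
DUP     -> 0 0
EQ      -> 1
DUP     -> 1 1

0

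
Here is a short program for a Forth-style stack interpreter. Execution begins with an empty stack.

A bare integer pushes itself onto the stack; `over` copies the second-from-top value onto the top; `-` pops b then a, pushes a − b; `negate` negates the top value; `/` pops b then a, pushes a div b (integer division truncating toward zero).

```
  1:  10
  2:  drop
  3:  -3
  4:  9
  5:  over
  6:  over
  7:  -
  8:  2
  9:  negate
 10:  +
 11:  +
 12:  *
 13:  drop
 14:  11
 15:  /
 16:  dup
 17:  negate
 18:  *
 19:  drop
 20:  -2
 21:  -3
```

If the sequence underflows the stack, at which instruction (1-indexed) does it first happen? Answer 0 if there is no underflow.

15

10     → 10
drop   → (empty)
-3     → -3
9      → -3 9
over   → -3 9 -3
over   → -3 9 -3 9
-      → -3 9 -12
2      → -3 9 -12 2
negate → -3 9 -12 -2
+      → -3 9 -14
+      → -3 -5
*      → 15
drop   → (empty)
11     → 11
/  — needs 2 operands, stack has 1 → underflow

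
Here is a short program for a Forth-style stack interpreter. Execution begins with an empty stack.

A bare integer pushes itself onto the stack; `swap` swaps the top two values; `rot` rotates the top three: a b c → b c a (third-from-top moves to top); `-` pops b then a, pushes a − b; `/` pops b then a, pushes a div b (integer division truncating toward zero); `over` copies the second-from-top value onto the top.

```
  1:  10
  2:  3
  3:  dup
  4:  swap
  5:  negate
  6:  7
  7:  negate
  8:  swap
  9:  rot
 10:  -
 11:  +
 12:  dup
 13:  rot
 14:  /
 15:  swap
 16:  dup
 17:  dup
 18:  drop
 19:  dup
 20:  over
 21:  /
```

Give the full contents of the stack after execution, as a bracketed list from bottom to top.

[-1, -13, -13, 1]

10     : 10
3      : 10 3
dup    : 10 3 3
swap   : 10 3 3
negate : 10 3 -3
7      : 10 3 -3 7
negate : 10 3 -3 -7
swap   : 10 3 -7 -3
rot    : 10 -7 -3 3
-      : 10 -7 -6
+      : 10 -13
dup    : 10 -13 -13
rot    : -13 -13 10
/      : -13 -1
swap   : -1 -13
dup    : -1 -13 -13
dup    : -1 -13 -13 -13
drop   : -1 -13 -13
dup    : -1 -13 -13 -13
over   : -1 -13 -13 -13 -13
/      : -1 -13 -13 1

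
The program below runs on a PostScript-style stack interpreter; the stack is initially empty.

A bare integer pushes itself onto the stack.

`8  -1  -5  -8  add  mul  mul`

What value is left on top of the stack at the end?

8    [8]
-1   [8, -1]
-5   [8, -1, -5]
-8   [8, -1, -5, -8]
add  [8, -1, -13]
mul  [8, 13]
mul  [104]

104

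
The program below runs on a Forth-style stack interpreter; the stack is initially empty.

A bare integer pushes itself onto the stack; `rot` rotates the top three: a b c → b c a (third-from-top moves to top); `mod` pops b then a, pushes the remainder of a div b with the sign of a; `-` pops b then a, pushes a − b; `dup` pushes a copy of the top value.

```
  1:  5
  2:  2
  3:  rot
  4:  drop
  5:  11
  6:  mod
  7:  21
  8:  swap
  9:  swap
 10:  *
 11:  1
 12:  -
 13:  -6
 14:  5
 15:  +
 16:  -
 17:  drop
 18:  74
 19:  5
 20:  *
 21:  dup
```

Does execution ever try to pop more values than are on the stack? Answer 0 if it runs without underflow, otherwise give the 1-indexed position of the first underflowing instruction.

3

5  5
2  5 2
rot  — needs 3 operands, stack has 2 → underflow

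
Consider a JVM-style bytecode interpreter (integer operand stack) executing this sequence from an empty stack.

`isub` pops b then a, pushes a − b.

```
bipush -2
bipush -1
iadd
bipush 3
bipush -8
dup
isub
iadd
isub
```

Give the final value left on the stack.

bipush -2 -> -2
bipush -1 -> -2 -1
iadd      -> -3
bipush 3  -> -3 3
bipush -8 -> -3 3 -8
dup       -> -3 3 -8 -8
isub      -> -3 3 0
iadd      -> -3 3
isub      -> -6

-6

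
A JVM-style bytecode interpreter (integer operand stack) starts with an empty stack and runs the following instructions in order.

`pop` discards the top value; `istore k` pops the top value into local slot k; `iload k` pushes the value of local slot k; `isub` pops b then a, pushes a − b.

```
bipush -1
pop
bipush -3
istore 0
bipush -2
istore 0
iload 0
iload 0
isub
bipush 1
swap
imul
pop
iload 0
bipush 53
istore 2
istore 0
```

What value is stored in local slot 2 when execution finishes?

53

bipush -1  [-1]
pop        []
bipush -3  [-3]
istore 0   []
bipush -2  [-2]
istore 0   []
iload 0    [-2]
iload 0    [-2, -2]
isub       [0]
bipush 1   [0, 1]
swap       [1, 0]
imul       [0]
pop        []
iload 0    [-2]
bipush 53  [-2, 53]
istore 2   [-2]
istore 0   []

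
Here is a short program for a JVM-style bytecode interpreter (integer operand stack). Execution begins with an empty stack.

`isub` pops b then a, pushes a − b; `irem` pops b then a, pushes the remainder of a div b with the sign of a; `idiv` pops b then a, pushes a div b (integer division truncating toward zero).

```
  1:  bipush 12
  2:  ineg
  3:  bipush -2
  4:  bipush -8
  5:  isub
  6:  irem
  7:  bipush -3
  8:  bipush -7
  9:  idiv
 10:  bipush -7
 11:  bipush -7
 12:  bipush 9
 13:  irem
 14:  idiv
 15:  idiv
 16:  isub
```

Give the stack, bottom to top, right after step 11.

[0, 0, -7, -7]

bipush 12 : 12
ineg      : -12
bipush -2 : -12 -2
bipush -8 : -12 -2 -8
isub      : -12 6
irem      : 0
bipush -3 : 0 -3
bipush -7 : 0 -3 -7
idiv      : 0 0
bipush -7 : 0 0 -7
bipush -7 : 0 0 -7 -7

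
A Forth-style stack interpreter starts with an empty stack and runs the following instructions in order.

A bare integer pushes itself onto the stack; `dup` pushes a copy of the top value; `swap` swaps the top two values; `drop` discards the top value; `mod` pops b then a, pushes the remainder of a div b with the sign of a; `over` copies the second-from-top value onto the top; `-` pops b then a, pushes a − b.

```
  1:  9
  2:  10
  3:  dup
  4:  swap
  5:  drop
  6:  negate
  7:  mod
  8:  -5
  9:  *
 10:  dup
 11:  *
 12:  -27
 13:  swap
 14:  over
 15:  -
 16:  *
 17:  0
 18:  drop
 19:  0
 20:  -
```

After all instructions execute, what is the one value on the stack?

-55404

9      → 9
10     → 9 10
dup    → 9 10 10
swap   → 9 10 10
drop   → 9 10
negate → 9 -10
mod    → 9
-5     → 9 -5
*      → -45
dup    → -45 -45
*      → 2025
-27    → 2025 -27
swap   → -27 2025
over   → -27 2025 -27
-      → -27 2052
*      → -55404
0      → -55404 0
drop   → -55404
0      → -55404 0
-      → -55404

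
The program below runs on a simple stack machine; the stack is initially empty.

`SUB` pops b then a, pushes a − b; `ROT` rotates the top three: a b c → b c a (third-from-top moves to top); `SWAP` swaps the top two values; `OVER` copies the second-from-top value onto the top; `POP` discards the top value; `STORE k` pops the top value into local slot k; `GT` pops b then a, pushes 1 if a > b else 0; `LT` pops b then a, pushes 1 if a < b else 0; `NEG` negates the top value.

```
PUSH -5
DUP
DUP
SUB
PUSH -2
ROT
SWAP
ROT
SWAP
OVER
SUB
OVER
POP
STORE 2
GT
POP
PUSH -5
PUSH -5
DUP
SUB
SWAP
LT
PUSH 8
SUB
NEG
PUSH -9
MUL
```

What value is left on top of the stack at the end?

PUSH -5 -> -5
DUP     -> -5 -5
DUP     -> -5 -5 -5
SUB     -> -5 0
PUSH -2 -> -5 0 -2
ROT     -> 0 -2 -5
SWAP    -> 0 -5 -2
ROT     -> -5 -2 0
SWAP    -> -5 0 -2
OVER    -> -5 0 -2 0
SUB     -> -5 0 -2
OVER    -> -5 0 -2 0
POP     -> -5 0 -2
STORE 2 -> -5 0
GT      -> 0
POP     -> (empty)
PUSH -5 -> -5
PUSH -5 -> -5 -5
DUP     -> -5 -5 -5
SUB     -> -5 0
SWAP    -> 0 -5
LT      -> 0
PUSH 8  -> 0 8
SUB     -> -8
NEG     -> 8
PUSH -9 -> 8 -9
MUL     -> -72

-72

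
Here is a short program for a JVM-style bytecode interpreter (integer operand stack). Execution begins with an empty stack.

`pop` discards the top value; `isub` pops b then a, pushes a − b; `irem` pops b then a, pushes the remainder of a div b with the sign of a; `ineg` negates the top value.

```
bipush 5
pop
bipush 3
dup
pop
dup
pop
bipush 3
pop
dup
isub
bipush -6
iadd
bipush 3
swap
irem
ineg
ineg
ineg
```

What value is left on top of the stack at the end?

-3

bipush 5  → 5
pop       → (empty)
bipush 3  → 3
dup       → 3 3
pop       → 3
dup       → 3 3
pop       → 3
bipush 3  → 3 3
pop       → 3
dup       → 3 3
isub      → 0
bipush -6 → 0 -6
iadd      → -6
bipush 3  → -6 3
swap      → 3 -6
irem      → 3
ineg      → -3
ineg      → 3
ineg      → -3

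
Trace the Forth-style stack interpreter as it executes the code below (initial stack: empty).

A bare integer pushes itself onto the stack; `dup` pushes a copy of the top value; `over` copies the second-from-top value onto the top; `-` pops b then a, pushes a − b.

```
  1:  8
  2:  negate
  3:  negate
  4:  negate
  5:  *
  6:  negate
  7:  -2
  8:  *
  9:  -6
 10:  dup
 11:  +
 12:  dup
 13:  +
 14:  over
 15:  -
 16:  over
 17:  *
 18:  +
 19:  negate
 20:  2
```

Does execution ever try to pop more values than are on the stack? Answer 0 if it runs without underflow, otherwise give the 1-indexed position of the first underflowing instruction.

8      : [8]
negate : [-8]
negate : [8]
negate : [-8]
*  — needs 2 operands, stack has 1 → underflow

5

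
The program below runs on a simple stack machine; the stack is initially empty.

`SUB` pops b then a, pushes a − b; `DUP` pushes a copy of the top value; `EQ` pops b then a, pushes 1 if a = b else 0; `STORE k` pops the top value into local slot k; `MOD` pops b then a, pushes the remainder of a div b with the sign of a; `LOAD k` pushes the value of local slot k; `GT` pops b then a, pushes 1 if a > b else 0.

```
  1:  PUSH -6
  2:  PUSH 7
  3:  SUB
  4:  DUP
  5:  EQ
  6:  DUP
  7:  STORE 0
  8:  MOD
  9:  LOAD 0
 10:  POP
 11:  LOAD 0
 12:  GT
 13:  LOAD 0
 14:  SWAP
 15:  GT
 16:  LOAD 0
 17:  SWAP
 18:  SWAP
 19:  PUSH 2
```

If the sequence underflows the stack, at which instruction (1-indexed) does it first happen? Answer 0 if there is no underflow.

8

PUSH -6 -> [-6]
PUSH 7  -> [-6, 7]
SUB     -> [-13]
DUP     -> [-13, -13]
EQ      -> [1]
DUP     -> [1, 1]
STORE 0 -> [1]
MOD  — needs 2 operands, stack has 1 → underflow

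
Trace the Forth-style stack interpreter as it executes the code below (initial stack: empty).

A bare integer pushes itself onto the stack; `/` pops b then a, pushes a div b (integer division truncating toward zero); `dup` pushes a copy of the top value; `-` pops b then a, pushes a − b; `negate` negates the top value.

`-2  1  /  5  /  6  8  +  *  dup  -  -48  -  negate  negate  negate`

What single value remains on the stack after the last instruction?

-48

-2     -> -2
1      -> -2 1
/      -> -2
5      -> -2 5
/      -> 0
6      -> 0 6
8      -> 0 6 8
+      -> 0 14
*      -> 0
dup    -> 0 0
-      -> 0
-48    -> 0 -48
-      -> 48
negate -> -48
negate -> 48
negate -> -48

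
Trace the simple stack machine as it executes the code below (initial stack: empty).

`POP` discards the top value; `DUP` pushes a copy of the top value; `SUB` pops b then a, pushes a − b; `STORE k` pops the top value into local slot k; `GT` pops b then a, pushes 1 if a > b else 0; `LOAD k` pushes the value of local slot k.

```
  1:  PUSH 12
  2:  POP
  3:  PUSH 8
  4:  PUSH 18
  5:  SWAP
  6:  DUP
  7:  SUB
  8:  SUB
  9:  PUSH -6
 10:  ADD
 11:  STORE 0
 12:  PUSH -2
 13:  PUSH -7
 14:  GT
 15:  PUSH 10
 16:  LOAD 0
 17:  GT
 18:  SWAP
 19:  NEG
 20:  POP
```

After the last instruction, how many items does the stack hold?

PUSH 12 : [12]
POP     : []
PUSH 8  : [8]
PUSH 18 : [8, 18]
SWAP    : [18, 8]
DUP     : [18, 8, 8]
SUB     : [18, 0]
SUB     : [18]
PUSH -6 : [18, -6]
ADD     : [12]
STORE 0 : []
PUSH -2 : [-2]
PUSH -7 : [-2, -7]
GT      : [1]
PUSH 10 : [1, 10]
LOAD 0  : [1, 10, 12]
GT      : [1, 0]
SWAP    : [0, 1]
NEG     : [0, -1]
POP     : [0]

1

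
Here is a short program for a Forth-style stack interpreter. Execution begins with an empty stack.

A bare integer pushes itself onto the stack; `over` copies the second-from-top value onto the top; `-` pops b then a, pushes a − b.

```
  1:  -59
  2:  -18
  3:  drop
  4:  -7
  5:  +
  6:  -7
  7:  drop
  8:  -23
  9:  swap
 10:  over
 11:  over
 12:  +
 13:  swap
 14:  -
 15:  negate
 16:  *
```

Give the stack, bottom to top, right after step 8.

-59  → [-59]
-18  → [-59, -18]
drop → [-59]
-7   → [-59, -7]
+    → [-66]
-7   → [-66, -7]
drop → [-66]
-23  → [-66, -23]

[-66, -23]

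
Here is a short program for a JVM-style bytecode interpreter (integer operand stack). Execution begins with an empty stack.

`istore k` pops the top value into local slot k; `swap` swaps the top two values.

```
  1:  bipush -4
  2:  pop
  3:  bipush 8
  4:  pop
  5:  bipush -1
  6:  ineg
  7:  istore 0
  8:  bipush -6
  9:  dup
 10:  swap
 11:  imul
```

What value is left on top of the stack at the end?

36

bipush -4 -> -4
pop       -> (empty)
bipush 8  -> 8
pop       -> (empty)
bipush -1 -> -1
ineg      -> 1
istore 0  -> (empty)
bipush -6 -> -6
dup       -> -6 -6
swap      -> -6 -6
imul      -> 36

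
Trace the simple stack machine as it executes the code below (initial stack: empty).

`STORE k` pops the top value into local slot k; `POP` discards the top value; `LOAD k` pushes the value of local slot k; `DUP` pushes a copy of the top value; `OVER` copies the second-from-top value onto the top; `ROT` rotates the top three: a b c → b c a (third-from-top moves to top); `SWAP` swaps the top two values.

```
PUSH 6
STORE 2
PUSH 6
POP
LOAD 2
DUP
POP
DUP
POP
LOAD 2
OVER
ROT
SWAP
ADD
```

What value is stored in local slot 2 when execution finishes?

6

PUSH 6  → 6
STORE 2 → (empty)
PUSH 6  → 6
POP     → (empty)
LOAD 2  → 6
DUP     → 6 6
POP     → 6
DUP     → 6 6
POP     → 6
LOAD 2  → 6 6
OVER    → 6 6 6
ROT     → 6 6 6
SWAP    → 6 6 6
ADD     → 6 12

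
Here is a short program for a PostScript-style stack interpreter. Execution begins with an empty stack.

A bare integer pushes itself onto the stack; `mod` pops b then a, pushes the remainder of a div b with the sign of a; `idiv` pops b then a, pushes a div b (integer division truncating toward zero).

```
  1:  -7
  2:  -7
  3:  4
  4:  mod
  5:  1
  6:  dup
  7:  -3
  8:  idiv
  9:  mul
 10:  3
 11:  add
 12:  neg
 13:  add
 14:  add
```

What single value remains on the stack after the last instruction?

-13

-7   → [-7]
-7   → [-7, -7]
4    → [-7, -7, 4]
mod  → [-7, -3]
1    → [-7, -3, 1]
dup  → [-7, -3, 1, 1]
-3   → [-7, -3, 1, 1, -3]
idiv → [-7, -3, 1, 0]
mul  → [-7, -3, 0]
3    → [-7, -3, 0, 3]
add  → [-7, -3, 3]
neg  → [-7, -3, -3]
add  → [-7, -6]
add  → [-13]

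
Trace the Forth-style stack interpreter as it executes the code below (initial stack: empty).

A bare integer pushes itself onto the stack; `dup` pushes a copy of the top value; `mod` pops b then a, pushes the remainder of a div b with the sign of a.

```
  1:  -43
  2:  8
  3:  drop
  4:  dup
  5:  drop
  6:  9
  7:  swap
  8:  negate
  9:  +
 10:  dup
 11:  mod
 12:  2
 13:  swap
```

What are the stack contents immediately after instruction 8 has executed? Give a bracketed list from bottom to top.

-43     -43
8       -43 8
drop    -43
dup     -43 -43
drop    -43
9       -43 9
swap    9 -43
negate  9 43

[9, 43]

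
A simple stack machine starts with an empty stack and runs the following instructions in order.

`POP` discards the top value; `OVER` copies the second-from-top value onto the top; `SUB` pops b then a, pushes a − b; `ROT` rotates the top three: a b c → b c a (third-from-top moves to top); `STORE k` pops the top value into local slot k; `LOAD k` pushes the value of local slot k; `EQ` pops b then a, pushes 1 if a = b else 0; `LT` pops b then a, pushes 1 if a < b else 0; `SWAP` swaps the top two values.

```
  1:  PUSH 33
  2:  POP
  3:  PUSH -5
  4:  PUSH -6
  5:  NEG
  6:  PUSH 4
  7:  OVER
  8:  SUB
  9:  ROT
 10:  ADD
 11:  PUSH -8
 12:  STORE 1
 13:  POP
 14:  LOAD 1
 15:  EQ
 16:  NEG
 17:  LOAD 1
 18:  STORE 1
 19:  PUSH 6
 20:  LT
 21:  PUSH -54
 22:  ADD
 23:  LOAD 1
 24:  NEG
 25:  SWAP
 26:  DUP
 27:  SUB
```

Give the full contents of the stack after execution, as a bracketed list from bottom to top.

[8, 0]

PUSH 33  → 33
POP      → (empty)
PUSH -5  → -5
PUSH -6  → -5 -6
NEG      → -5 6
PUSH 4   → -5 6 4
OVER     → -5 6 4 6
SUB      → -5 6 -2
ROT      → 6 -2 -5
ADD      → 6 -7
PUSH -8  → 6 -7 -8
STORE 1  → 6 -7
POP      → 6
LOAD 1   → 6 -8
EQ       → 0
NEG      → 0
LOAD 1   → 0 -8
STORE 1  → 0
PUSH 6   → 0 6
LT       → 1
PUSH -54 → 1 -54
ADD      → -53
LOAD 1   → -53 -8
NEG      → -53 8
SWAP     → 8 -53
DUP      → 8 -53 -53
SUB      → 8 0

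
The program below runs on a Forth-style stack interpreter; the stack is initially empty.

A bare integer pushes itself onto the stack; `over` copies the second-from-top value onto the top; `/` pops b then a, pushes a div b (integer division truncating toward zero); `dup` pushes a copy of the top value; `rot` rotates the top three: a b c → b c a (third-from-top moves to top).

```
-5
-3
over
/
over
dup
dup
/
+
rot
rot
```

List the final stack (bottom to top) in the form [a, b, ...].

-5   → -5
-3   → -5 -3
over → -5 -3 -5
/    → -5 0
over → -5 0 -5
dup  → -5 0 -5 -5
dup  → -5 0 -5 -5 -5
/    → -5 0 -5 1
+    → -5 0 -4
rot  → 0 -4 -5
rot  → -4 -5 0

[-4, -5, 0]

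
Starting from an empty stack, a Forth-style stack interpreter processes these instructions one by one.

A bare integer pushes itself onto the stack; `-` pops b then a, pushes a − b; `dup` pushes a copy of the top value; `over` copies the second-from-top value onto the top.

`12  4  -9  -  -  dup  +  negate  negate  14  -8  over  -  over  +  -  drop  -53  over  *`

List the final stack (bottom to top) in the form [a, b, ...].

12     -> [12]
4      -> [12, 4]
-9     -> [12, 4, -9]
-      -> [12, 13]
-      -> [-1]
dup    -> [-1, -1]
+      -> [-2]
negate -> [2]
negate -> [-2]
14     -> [-2, 14]
-8     -> [-2, 14, -8]
over   -> [-2, 14, -8, 14]
-      -> [-2, 14, -22]
over   -> [-2, 14, -22, 14]
+      -> [-2, 14, -8]
-      -> [-2, 22]
drop   -> [-2]
-53    -> [-2, -53]
over   -> [-2, -53, -2]
*      -> [-2, 106]

[-2, 106]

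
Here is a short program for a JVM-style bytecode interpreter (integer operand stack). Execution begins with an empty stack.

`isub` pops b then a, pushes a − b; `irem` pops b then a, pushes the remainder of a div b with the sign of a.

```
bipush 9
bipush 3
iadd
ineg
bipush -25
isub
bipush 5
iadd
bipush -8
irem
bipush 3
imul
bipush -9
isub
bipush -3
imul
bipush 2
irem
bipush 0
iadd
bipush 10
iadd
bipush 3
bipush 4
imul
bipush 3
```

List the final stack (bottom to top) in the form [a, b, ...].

bipush 9   → 9
bipush 3   → 9 3
iadd       → 12
ineg       → -12
bipush -25 → -12 -25
isub       → 13
bipush 5   → 13 5
iadd       → 18
bipush -8  → 18 -8
irem       → 2
bipush 3   → 2 3
imul       → 6
bipush -9  → 6 -9
isub       → 15
bipush -3  → 15 -3
imul       → -45
bipush 2   → -45 2
irem       → -1
bipush 0   → -1 0
iadd       → -1
bipush 10  → -1 10
iadd       → 9
bipush 3   → 9 3
bipush 4   → 9 3 4
imul       → 9 12
bipush 3   → 9 12 3

[9, 12, 3]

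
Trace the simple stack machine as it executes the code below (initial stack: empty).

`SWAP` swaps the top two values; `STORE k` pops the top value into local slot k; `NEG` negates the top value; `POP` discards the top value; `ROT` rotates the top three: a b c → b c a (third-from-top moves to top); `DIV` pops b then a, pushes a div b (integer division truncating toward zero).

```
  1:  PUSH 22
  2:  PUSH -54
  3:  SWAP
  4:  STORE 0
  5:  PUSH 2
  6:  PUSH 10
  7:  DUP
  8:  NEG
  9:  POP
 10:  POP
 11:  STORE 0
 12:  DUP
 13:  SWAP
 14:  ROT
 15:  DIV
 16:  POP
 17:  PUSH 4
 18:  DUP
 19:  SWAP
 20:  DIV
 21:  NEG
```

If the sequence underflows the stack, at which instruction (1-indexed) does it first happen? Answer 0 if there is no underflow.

14

PUSH 22  : [22]
PUSH -54 : [22, -54]
SWAP     : [-54, 22]
STORE 0  : [-54]
PUSH 2   : [-54, 2]
PUSH 10  : [-54, 2, 10]
DUP      : [-54, 2, 10, 10]
NEG      : [-54, 2, 10, -10]
POP      : [-54, 2, 10]
POP      : [-54, 2]
STORE 0  : [-54]
DUP      : [-54, -54]
SWAP     : [-54, -54]
ROT  — needs 3 operands, stack has 2 → underflow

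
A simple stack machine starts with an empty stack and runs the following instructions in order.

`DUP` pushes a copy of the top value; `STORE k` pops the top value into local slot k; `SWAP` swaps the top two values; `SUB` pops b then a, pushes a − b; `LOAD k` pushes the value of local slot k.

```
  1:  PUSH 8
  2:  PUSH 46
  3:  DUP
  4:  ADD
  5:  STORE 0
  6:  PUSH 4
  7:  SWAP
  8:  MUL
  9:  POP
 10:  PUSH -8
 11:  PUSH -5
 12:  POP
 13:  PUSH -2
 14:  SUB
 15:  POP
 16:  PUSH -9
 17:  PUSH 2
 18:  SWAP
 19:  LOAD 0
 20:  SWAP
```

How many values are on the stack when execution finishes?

3

PUSH 8  : 8
PUSH 46 : 8 46
DUP     : 8 46 46
ADD     : 8 92
STORE 0 : 8
PUSH 4  : 8 4
SWAP    : 4 8
MUL     : 32
POP     : (empty)
PUSH -8 : -8
PUSH -5 : -8 -5
POP     : -8
PUSH -2 : -8 -2
SUB     : -6
POP     : (empty)
PUSH -9 : -9
PUSH 2  : -9 2
SWAP    : 2 -9
LOAD 0  : 2 -9 92
SWAP    : 2 92 -9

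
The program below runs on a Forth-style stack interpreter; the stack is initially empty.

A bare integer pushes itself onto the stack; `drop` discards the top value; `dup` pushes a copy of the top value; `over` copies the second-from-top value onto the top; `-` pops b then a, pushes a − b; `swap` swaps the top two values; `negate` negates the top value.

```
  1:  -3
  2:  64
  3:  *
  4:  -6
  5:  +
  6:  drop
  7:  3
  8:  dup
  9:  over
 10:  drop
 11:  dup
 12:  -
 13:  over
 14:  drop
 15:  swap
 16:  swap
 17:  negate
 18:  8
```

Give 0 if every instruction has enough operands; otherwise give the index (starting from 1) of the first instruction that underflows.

0

-3     : [-3]
64     : [-3, 64]
*      : [-192]
-6     : [-192, -6]
+      : [-198]
drop   : []
3      : [3]
dup    : [3, 3]
over   : [3, 3, 3]
drop   : [3, 3]
dup    : [3, 3, 3]
-      : [3, 0]
over   : [3, 0, 3]
drop   : [3, 0]
swap   : [0, 3]
swap   : [3, 0]
negate : [3, 0]
8      : [3, 0, 8]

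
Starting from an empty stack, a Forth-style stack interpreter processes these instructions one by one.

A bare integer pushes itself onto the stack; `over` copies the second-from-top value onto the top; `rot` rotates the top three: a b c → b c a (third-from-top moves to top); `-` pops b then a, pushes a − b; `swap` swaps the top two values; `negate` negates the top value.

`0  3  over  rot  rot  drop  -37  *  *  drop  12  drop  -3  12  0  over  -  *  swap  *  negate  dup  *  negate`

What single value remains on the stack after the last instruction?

0      -> [0]
3      -> [0, 3]
over   -> [0, 3, 0]
rot    -> [3, 0, 0]
rot    -> [0, 0, 3]
drop   -> [0, 0]
-37    -> [0, 0, -37]
*      -> [0, 0]
*      -> [0]
drop   -> []
12     -> [12]
drop   -> []
-3     -> [-3]
12     -> [-3, 12]
0      -> [-3, 12, 0]
over   -> [-3, 12, 0, 12]
-      -> [-3, 12, -12]
*      -> [-3, -144]
swap   -> [-144, -3]
*      -> [432]
negate -> [-432]
dup    -> [-432, -432]
*      -> [186624]
negate -> [-186624]

-186624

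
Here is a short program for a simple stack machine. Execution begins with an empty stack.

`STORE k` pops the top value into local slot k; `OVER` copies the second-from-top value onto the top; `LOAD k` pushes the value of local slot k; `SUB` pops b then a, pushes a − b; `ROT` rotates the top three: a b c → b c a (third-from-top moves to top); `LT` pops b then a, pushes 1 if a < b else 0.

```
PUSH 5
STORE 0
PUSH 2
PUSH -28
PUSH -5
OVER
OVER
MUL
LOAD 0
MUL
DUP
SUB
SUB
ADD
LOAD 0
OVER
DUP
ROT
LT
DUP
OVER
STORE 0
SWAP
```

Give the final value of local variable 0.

1

PUSH 5   -> 5
STORE 0  -> (empty)
PUSH 2   -> 2
PUSH -28 -> 2 -28
PUSH -5  -> 2 -28 -5
OVER     -> 2 -28 -5 -28
OVER     -> 2 -28 -5 -28 -5
MUL      -> 2 -28 -5 140
LOAD 0   -> 2 -28 -5 140 5
MUL      -> 2 -28 -5 700
DUP      -> 2 -28 -5 700 700
SUB      -> 2 -28 -5 0
SUB      -> 2 -28 -5
ADD      -> 2 -33
LOAD 0   -> 2 -33 5
OVER     -> 2 -33 5 -33
DUP      -> 2 -33 5 -33 -33
ROT      -> 2 -33 -33 -33 5
LT       -> 2 -33 -33 1
DUP      -> 2 -33 -33 1 1
OVER     -> 2 -33 -33 1 1 1
STORE 0  -> 2 -33 -33 1 1
SWAP     -> 2 -33 -33 1 1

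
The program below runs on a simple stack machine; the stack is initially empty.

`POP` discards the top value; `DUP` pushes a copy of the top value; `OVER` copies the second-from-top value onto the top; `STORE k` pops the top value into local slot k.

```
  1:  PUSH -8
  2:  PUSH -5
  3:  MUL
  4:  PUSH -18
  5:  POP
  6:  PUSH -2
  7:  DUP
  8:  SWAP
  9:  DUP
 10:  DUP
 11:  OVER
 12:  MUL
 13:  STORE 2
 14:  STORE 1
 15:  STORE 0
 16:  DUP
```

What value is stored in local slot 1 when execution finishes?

-2

PUSH -8  → -8
PUSH -5  → -8 -5
MUL      → 40
PUSH -18 → 40 -18
POP      → 40
PUSH -2  → 40 -2
DUP      → 40 -2 -2
SWAP     → 40 -2 -2
DUP      → 40 -2 -2 -2
DUP      → 40 -2 -2 -2 -2
OVER     → 40 -2 -2 -2 -2 -2
MUL      → 40 -2 -2 -2 4
STORE 2  → 40 -2 -2 -2
STORE 1  → 40 -2 -2
STORE 0  → 40 -2
DUP      → 40 -2 -2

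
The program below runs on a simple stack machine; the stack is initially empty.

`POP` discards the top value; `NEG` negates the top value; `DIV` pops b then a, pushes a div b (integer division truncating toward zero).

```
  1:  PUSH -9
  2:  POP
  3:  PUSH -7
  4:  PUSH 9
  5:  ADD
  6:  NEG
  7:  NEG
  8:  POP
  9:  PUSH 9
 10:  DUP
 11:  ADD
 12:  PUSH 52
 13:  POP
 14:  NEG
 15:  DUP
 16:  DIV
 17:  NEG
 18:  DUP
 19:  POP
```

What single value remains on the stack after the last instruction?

-1

PUSH -9 : [-9]
POP     : []
PUSH -7 : [-7]
PUSH 9  : [-7, 9]
ADD     : [2]
NEG     : [-2]
NEG     : [2]
POP     : []
PUSH 9  : [9]
DUP     : [9, 9]
ADD     : [18]
PUSH 52 : [18, 52]
POP     : [18]
NEG     : [-18]
DUP     : [-18, -18]
DIV     : [1]
NEG     : [-1]
DUP     : [-1, -1]
POP     : [-1]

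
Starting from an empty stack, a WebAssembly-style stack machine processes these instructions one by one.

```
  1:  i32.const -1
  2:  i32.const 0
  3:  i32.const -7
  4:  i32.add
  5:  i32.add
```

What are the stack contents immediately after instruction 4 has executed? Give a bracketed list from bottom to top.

[-1, -7]

i32.const -1  -1
i32.const 0   -1 0
i32.const -7  -1 0 -7
i32.add       -1 -7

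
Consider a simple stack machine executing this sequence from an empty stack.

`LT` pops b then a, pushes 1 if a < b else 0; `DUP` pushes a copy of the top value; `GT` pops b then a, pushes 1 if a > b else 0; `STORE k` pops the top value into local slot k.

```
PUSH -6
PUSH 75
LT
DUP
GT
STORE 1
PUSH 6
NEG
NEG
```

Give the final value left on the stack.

PUSH -6 : -6
PUSH 75 : -6 75
LT      : 1
DUP     : 1 1
GT      : 0
STORE 1 : (empty)
PUSH 6  : 6
NEG     : -6
NEG     : 6

6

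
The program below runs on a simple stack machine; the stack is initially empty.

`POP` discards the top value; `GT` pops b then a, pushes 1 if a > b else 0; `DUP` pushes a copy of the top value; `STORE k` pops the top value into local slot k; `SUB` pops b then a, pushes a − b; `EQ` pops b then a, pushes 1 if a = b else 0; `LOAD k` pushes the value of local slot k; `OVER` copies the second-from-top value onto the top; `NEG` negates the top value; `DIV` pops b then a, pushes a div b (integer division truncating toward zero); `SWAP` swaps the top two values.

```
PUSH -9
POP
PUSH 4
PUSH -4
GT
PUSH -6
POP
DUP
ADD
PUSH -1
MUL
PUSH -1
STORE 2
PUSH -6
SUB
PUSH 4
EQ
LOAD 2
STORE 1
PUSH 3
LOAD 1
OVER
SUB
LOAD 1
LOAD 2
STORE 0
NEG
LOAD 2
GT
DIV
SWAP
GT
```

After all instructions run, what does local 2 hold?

-1

PUSH -9 : [-9]
POP     : []
PUSH 4  : [4]
PUSH -4 : [4, -4]
GT      : [1]
PUSH -6 : [1, -6]
POP     : [1]
DUP     : [1, 1]
ADD     : [2]
PUSH -1 : [2, -1]
MUL     : [-2]
PUSH -1 : [-2, -1]
STORE 2 : [-2]
PUSH -6 : [-2, -6]
SUB     : [4]
PUSH 4  : [4, 4]
EQ      : [1]
LOAD 2  : [1, -1]
STORE 1 : [1]
PUSH 3  : [1, 3]
LOAD 1  : [1, 3, -1]
OVER    : [1, 3, -1, 3]
SUB     : [1, 3, -4]
LOAD 1  : [1, 3, -4, -1]
LOAD 2  : [1, 3, -4, -1, -1]
STORE 0 : [1, 3, -4, -1]
NEG     : [1, 3, -4, 1]
LOAD 2  : [1, 3, -4, 1, -1]
GT      : [1, 3, -4, 1]
DIV     : [1, 3, -4]
SWAP    : [1, -4, 3]
GT      : [1, 0]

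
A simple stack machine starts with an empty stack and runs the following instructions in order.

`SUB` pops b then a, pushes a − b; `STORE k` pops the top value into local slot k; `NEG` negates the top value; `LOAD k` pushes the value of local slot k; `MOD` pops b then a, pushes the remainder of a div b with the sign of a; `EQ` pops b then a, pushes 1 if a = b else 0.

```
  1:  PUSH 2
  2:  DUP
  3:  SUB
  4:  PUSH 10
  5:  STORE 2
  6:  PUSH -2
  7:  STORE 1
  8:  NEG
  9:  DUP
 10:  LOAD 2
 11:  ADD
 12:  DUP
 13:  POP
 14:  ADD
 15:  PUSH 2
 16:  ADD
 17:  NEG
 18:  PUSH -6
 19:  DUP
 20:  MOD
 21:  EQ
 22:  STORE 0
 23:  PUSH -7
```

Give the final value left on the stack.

-7

PUSH 2  : 2
DUP     : 2 2
SUB     : 0
PUSH 10 : 0 10
STORE 2 : 0
PUSH -2 : 0 -2
STORE 1 : 0
NEG     : 0
DUP     : 0 0
LOAD 2  : 0 0 10
ADD     : 0 10
DUP     : 0 10 10
POP     : 0 10
ADD     : 10
PUSH 2  : 10 2
ADD     : 12
NEG     : -12
PUSH -6 : -12 -6
DUP     : -12 -6 -6
MOD     : -12 0
EQ      : 0
STORE 0 : (empty)
PUSH -7 : -7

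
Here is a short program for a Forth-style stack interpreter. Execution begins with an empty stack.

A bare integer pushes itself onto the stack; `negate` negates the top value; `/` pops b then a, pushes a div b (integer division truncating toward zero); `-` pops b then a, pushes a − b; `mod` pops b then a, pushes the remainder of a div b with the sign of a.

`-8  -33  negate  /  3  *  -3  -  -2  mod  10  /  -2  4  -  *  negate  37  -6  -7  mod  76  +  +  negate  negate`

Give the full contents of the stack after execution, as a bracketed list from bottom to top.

-8     -> -8
-33    -> -8 -33
negate -> -8 33
/      -> 0
3      -> 0 3
*      -> 0
-3     -> 0 -3
-      -> 3
-2     -> 3 -2
mod    -> 1
10     -> 1 10
/      -> 0
-2     -> 0 -2
4      -> 0 -2 4
-      -> 0 -6
*      -> 0
negate -> 0
37     -> 0 37
-6     -> 0 37 -6
-7     -> 0 37 -6 -7
mod    -> 0 37 -6
76     -> 0 37 -6 76
+      -> 0 37 70
+      -> 0 107
negate -> 0 -107
negate -> 0 107

[0, 107]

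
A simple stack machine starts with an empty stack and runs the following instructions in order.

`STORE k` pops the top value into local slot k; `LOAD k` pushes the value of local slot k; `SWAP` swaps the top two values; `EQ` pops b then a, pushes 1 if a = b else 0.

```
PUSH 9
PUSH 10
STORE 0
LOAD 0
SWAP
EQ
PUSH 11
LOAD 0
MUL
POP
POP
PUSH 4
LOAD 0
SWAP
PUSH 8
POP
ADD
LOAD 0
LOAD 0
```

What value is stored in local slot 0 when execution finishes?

PUSH 9  -> [9]
PUSH 10 -> [9, 10]
STORE 0 -> [9]
LOAD 0  -> [9, 10]
SWAP    -> [10, 9]
EQ      -> [0]
PUSH 11 -> [0, 11]
LOAD 0  -> [0, 11, 10]
MUL     -> [0, 110]
POP     -> [0]
POP     -> []
PUSH 4  -> [4]
LOAD 0  -> [4, 10]
SWAP    -> [10, 4]
PUSH 8  -> [10, 4, 8]
POP     -> [10, 4]
ADD     -> [14]
LOAD 0  -> [14, 10]
LOAD 0  -> [14, 10, 10]

10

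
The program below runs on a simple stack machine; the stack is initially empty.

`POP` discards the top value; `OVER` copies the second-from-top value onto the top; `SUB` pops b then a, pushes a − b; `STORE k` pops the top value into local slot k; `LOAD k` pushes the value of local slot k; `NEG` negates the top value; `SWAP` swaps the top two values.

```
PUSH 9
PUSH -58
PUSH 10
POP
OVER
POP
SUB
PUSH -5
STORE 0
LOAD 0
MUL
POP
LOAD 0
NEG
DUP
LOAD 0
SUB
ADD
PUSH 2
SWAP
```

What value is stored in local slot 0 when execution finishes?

PUSH 9   → [9]
PUSH -58 → [9, -58]
PUSH 10  → [9, -58, 10]
POP      → [9, -58]
OVER     → [9, -58, 9]
POP      → [9, -58]
SUB      → [67]
PUSH -5  → [67, -5]
STORE 0  → [67]
LOAD 0   → [67, -5]
MUL      → [-335]
POP      → []
LOAD 0   → [-5]
NEG      → [5]
DUP      → [5, 5]
LOAD 0   → [5, 5, -5]
SUB      → [5, 10]
ADD      → [15]
PUSH 2   → [15, 2]
SWAP     → [2, 15]

-5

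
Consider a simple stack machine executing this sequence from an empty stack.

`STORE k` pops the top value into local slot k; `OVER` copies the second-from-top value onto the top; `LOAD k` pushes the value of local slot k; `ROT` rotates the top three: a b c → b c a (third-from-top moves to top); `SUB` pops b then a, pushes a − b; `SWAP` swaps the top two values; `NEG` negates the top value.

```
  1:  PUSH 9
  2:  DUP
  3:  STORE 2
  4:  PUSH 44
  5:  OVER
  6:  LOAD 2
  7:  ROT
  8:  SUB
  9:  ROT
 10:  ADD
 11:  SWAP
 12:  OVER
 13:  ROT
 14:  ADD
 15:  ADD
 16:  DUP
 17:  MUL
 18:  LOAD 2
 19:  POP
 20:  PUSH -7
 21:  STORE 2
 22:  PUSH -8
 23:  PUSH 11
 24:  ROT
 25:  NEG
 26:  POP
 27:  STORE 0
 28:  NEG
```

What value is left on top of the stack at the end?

8

PUSH 9  -> [9]
DUP     -> [9, 9]
STORE 2 -> [9]
PUSH 44 -> [9, 44]
OVER    -> [9, 44, 9]
LOAD 2  -> [9, 44, 9, 9]
ROT     -> [9, 9, 9, 44]
SUB     -> [9, 9, -35]
ROT     -> [9, -35, 9]
ADD     -> [9, -26]
SWAP    -> [-26, 9]
OVER    -> [-26, 9, -26]
ROT     -> [9, -26, -26]
ADD     -> [9, -52]
ADD     -> [-43]
DUP     -> [-43, -43]
MUL     -> [1849]
LOAD 2  -> [1849, 9]
POP     -> [1849]
PUSH -7 -> [1849, -7]
STORE 2 -> [1849]
PUSH -8 -> [1849, -8]
PUSH 11 -> [1849, -8, 11]
ROT     -> [-8, 11, 1849]
NEG     -> [-8, 11, -1849]
POP     -> [-8, 11]
STORE 0 -> [-8]
NEG     -> [8]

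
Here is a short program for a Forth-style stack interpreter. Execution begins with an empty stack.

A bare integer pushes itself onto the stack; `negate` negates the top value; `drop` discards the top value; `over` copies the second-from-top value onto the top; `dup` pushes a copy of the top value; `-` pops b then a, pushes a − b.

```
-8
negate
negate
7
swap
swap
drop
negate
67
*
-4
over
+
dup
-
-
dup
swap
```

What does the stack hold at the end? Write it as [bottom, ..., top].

[536, 536]

-8      -8
negate  8
negate  -8
7       -8 7
swap    7 -8
swap    -8 7
drop    -8
negate  8
67      8 67
*       536
-4      536 -4
over    536 -4 536
+       536 532
dup     536 532 532
-       536 0
-       536
dup     536 536
swap    536 536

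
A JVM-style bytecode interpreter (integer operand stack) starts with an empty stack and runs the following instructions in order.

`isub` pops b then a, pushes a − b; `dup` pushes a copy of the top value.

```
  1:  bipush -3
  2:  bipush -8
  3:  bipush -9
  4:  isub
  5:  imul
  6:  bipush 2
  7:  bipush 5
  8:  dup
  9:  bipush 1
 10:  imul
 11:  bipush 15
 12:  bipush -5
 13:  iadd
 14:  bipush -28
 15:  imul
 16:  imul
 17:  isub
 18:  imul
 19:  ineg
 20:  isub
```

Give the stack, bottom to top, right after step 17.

bipush -3   [-3]
bipush -8   [-3, -8]
bipush -9   [-3, -8, -9]
isub        [-3, 1]
imul        [-3]
bipush 2    [-3, 2]
bipush 5    [-3, 2, 5]
dup         [-3, 2, 5, 5]
bipush 1    [-3, 2, 5, 5, 1]
imul        [-3, 2, 5, 5]
bipush 15   [-3, 2, 5, 5, 15]
bipush -5   [-3, 2, 5, 5, 15, -5]
iadd        [-3, 2, 5, 5, 10]
bipush -28  [-3, 2, 5, 5, 10, -28]
imul        [-3, 2, 5, 5, -280]
imul        [-3, 2, 5, -1400]
isub        [-3, 2, 1405]

[-3, 2, 1405]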